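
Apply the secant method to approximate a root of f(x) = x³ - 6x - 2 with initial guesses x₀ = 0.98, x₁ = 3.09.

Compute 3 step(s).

f(x) = x³ - 6x - 2
x₀ = 0.98, x₁ = 3.09

Secant formula: x_{n+1} = x_n - f(x_n)(x_n - x_{n-1})/(f(x_n) - f(x_{n-1}))

Iteration 1:
  f(0.980000) = -6.938808
  f(3.090000) = 8.963629
  x_2 = 3.090000 - 8.963629×(3.090000 - 0.980000)/(8.963629 - (-6.938808))
       = 1.900669
Iteration 2:
  f(3.090000) = 8.963629
  f(1.900669) = -6.537765
  x_3 = 1.900669 - (-6.537765)×(1.900669 - 3.090000)/(-6.537765 - 8.963629)
       = 2.402273
Iteration 3:
  f(1.900669) = -6.537765
  f(2.402273) = -2.550318
  x_4 = 2.402273 - (-2.550318)×(2.402273 - 1.900669)/(-2.550318 - (-6.537765))
       = 2.723093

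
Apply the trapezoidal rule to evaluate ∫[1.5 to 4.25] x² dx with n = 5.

f(x) = x²
a = 1.5, b = 4.25, n = 5
h = (b - a)/n = 0.550000

Trapezoidal rule: (h/2)[f(x₀) + 2f(x₁) + 2f(x₂) + ... + f(xₙ)]

x_0 = 1.5000, f(x_0) = 2.250000, coefficient = 1
x_1 = 2.0500, f(x_1) = 4.202500, coefficient = 2
x_2 = 2.6000, f(x_2) = 6.760000, coefficient = 2
x_3 = 3.1500, f(x_3) = 9.922500, coefficient = 2
x_4 = 3.7000, f(x_4) = 13.690000, coefficient = 2
x_5 = 4.2500, f(x_5) = 18.062500, coefficient = 1

I ≈ (0.550000/2) × 89.462500 = 24.602188
Exact value: 24.463542
Error: 0.138646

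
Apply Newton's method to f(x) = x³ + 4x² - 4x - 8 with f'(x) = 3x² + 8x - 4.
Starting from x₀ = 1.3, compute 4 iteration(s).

f(x) = x³ + 4x² - 4x - 8
f'(x) = 3x² + 8x - 4
x₀ = 1.3

Newton-Raphson formula: x_{n+1} = x_n - f(x_n)/f'(x_n)

Iteration 1:
  f(1.300000) = -4.243000
  f'(1.300000) = 11.470000
  x_1 = 1.300000 - (-4.243000)/11.470000 = 1.669922
Iteration 2:
  f(1.669922) = 1.131672
  f'(1.669922) = 17.725286
  x_2 = 1.669922 - 1.131672/17.725286 = 1.606076
Iteration 3:
  f(1.606076) = 0.036465
  f'(1.606076) = 16.587057
  x_3 = 1.606076 - 0.036465/16.587057 = 1.603878
Iteration 4:
  f(1.603878) = 0.000043
  f'(1.603878) = 16.548299
  x_4 = 1.603878 - 0.000043/16.548299 = 1.603875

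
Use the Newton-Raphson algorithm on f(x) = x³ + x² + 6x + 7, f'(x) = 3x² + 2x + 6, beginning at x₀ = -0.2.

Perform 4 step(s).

f(x) = x³ + x² + 6x + 7
f'(x) = 3x² + 2x + 6
x₀ = -0.2

Newton-Raphson formula: x_{n+1} = x_n - f(x_n)/f'(x_n)

Iteration 1:
  f(-0.200000) = 5.832000
  f'(-0.200000) = 5.720000
  x_1 = -0.200000 - 5.832000/5.720000 = -1.219580
Iteration 2:
  f(-1.219580) = -0.644081
  f'(-1.219580) = 8.022968
  x_2 = -1.219580 - (-0.644081)/8.022968 = -1.139301
Iteration 3:
  f(-1.139301) = -0.016618
  f'(-1.139301) = 7.615417
  x_3 = -1.139301 - (-0.016618)/7.615417 = -1.137119
Iteration 4:
  f(-1.137119) = -0.000012
  f'(-1.137119) = 7.604879
  x_4 = -1.137119 - (-0.000012)/7.604879 = -1.137117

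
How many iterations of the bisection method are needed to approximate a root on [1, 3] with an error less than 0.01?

We need (b-a)/2^n ≤ 0.01
(3 - 1)/2^n ≤ 0.01
2/2^n ≤ 0.01
2^n ≥ 200
n ≥ log₂(200) = 7.64
n ≥ 8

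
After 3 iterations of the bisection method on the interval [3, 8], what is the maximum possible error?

Bisection error bound: |error| ≤ (b-a)/2^n
|error| ≤ (8 - 3)/2^3 = 5/2^3
|error| ≤ 0.6250000000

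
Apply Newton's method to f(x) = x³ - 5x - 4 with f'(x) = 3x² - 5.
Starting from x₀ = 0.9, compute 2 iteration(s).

f(x) = x³ - 5x - 4
f'(x) = 3x² - 5
x₀ = 0.9

Newton-Raphson formula: x_{n+1} = x_n - f(x_n)/f'(x_n)

Iteration 1:
  f(0.900000) = -7.771000
  f'(0.900000) = -2.570000
  x_1 = 0.900000 - (-7.771000)/(-2.570000) = -2.123735
Iteration 2:
  f(-2.123735) = -2.959905
  f'(-2.123735) = 8.530756
  x_2 = -2.123735 - (-2.959905)/8.530756 = -1.776767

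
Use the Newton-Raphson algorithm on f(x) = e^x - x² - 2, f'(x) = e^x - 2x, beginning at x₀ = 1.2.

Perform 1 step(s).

f(x) = e^x - x² - 2
f'(x) = e^x - 2x
x₀ = 1.2

Newton-Raphson formula: x_{n+1} = x_n - f(x_n)/f'(x_n)

Iteration 1:
  f(1.200000) = -0.119883
  f'(1.200000) = 0.920117
  x_1 = 1.200000 - (-0.119883)/0.920117 = 1.330291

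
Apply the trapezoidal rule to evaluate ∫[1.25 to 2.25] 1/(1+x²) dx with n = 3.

f(x) = 1/(1+x²)
a = 1.25, b = 2.25, n = 3
h = (b - a)/n = 0.333333

Trapezoidal rule: (h/2)[f(x₀) + 2f(x₁) + 2f(x₂) + ... + f(xₙ)]

x_0 = 1.2500, f(x_0) = 0.390244, coefficient = 1
x_1 = 1.5833, f(x_1) = 0.285149, coefficient = 2
x_2 = 1.9167, f(x_2) = 0.213967, coefficient = 2
x_3 = 2.2500, f(x_3) = 0.164948, coefficient = 1

I ≈ (0.333333/2) × 1.553424 = 0.258904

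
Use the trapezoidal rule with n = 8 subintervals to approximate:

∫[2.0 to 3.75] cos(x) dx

f(x) = cos(x)
a = 2.0, b = 3.75, n = 8
h = (b - a)/n = 0.218750

Trapezoidal rule: (h/2)[f(x₀) + 2f(x₁) + 2f(x₂) + ... + f(xₙ)]

x_0 = 2.0000, f(x_0) = -0.416147, coefficient = 1
x_1 = 2.2188, f(x_1) = -0.603556, coefficient = 2
x_2 = 2.4375, f(x_2) = -0.762199, coefficient = 2
x_3 = 2.6562, f(x_3) = -0.884515, coefficient = 2
x_4 = 2.8750, f(x_4) = -0.964674, coefficient = 2
x_5 = 3.0938, f(x_5) = -0.998856, coefficient = 2
x_6 = 3.3125, f(x_6) = -0.985431, coefficient = 2
x_7 = 3.5312, f(x_7) = -0.925039, coefficient = 2
x_8 = 3.7500, f(x_8) = -0.820559, coefficient = 1

I ≈ (0.218750/2) × -13.485247 = -1.474949
Exact value: -1.480859
Error: 0.005910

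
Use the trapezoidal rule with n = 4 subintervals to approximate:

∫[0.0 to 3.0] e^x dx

f(x) = e^x
a = 0.0, b = 3.0, n = 4
h = (b - a)/n = 0.750000

Trapezoidal rule: (h/2)[f(x₀) + 2f(x₁) + 2f(x₂) + ... + f(xₙ)]

x_0 = 0.0000, f(x_0) = 1.000000, coefficient = 1
x_1 = 0.7500, f(x_1) = 2.117000, coefficient = 2
x_2 = 1.5000, f(x_2) = 4.481689, coefficient = 2
x_3 = 2.2500, f(x_3) = 9.487736, coefficient = 2
x_4 = 3.0000, f(x_4) = 20.085537, coefficient = 1

I ≈ (0.750000/2) × 53.258387 = 19.971895
Exact value: 19.085537
Error: 0.886358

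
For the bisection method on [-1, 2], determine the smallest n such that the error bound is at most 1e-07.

We need (b-a)/2^n ≤ 1e-07
(2 - (-1))/2^n ≤ 1e-07
3/2^n ≤ 1e-07
2^n ≥ 30000000
n ≥ log₂(30000000) = 24.84
n ≥ 25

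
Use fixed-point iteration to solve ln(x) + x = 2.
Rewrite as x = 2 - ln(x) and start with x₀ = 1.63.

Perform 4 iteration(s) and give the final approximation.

Equation: ln(x) + x = 2
Fixed-point form: x = 2 - ln(x)
x₀ = 1.63

x_1 = g(1.630000) = 1.511420
x_2 = g(1.511420) = 1.586950
x_3 = g(1.586950) = 1.538186
x_4 = g(1.538186) = 1.569396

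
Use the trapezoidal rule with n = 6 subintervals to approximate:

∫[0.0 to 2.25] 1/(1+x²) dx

f(x) = 1/(1+x²)
a = 0.0, b = 2.25, n = 6
h = (b - a)/n = 0.375000

Trapezoidal rule: (h/2)[f(x₀) + 2f(x₁) + 2f(x₂) + ... + f(xₙ)]

x_0 = 0.0000, f(x_0) = 1.000000, coefficient = 1
x_1 = 0.3750, f(x_1) = 0.876712, coefficient = 2
x_2 = 0.7500, f(x_2) = 0.640000, coefficient = 2
x_3 = 1.1250, f(x_3) = 0.441379, coefficient = 2
x_4 = 1.5000, f(x_4) = 0.307692, coefficient = 2
x_5 = 1.8750, f(x_5) = 0.221453, coefficient = 2
x_6 = 2.2500, f(x_6) = 0.164948, coefficient = 1

I ≈ (0.375000/2) × 6.139423 = 1.151142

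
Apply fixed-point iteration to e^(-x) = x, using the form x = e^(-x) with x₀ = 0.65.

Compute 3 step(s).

Equation: e^(-x) = x
Fixed-point form: x = e^(-x)
x₀ = 0.65

x_1 = g(0.650000) = 0.522046
x_2 = g(0.522046) = 0.593306
x_3 = g(0.593306) = 0.552498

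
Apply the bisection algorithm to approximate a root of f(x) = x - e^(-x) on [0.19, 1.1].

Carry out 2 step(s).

f(x) = x - e^(-x)
Initial interval: [0.19, 1.1]

Iteration 1:
  c_1 = (0.190000 + 1.100000)/2 = 0.645000
  f(c_1) = f(0.645000) = 0.120337
  f(a) × f(c) < 0, new interval: [0.190000, 0.645000]
Iteration 2:
  c_2 = (0.190000 + 0.645000)/2 = 0.417500
  f(c_2) = f(0.417500) = -0.241191
  f(a) × f(c) ≥ 0, new interval: [0.417500, 0.645000]

After 2 iteration(s), the approximation is c_2 = 0.417500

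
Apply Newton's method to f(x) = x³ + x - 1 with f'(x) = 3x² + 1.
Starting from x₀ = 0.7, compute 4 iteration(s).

f(x) = x³ + x - 1
f'(x) = 3x² + 1
x₀ = 0.7

Newton-Raphson formula: x_{n+1} = x_n - f(x_n)/f'(x_n)

Iteration 1:
  f(0.700000) = 0.043000
  f'(0.700000) = 2.470000
  x_1 = 0.700000 - 0.043000/2.470000 = 0.682591
Iteration 2:
  f(0.682591) = 0.000631
  f'(0.682591) = 2.397792
  x_2 = 0.682591 - 0.000631/2.397792 = 0.682328
Iteration 3:
  f(0.682328) = 0.000000
  f'(0.682328) = 2.396714
  x_3 = 0.682328 - 0.000000/2.396714 = 0.682328
Iteration 4:
  f(0.682328) = 0.000000
  f'(0.682328) = 2.396714
  x_4 = 0.682328 - 0.000000/2.396714 = 0.682328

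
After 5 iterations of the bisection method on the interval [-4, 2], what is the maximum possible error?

Bisection error bound: |error| ≤ (b-a)/2^n
|error| ≤ (2 - (-4))/2^5 = 6/2^5
|error| ≤ 0.1875000000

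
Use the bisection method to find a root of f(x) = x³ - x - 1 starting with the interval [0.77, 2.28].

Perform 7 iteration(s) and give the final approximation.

f(x) = x³ - x - 1
Initial interval: [0.77, 2.28]

Iteration 1:
  c_1 = (0.770000 + 2.280000)/2 = 1.525000
  f(c_1) = f(1.525000) = 1.021578
  f(a) × f(c) < 0, new interval: [0.770000, 1.525000]
Iteration 2:
  c_2 = (0.770000 + 1.525000)/2 = 1.147500
  f(c_2) = f(1.147500) = -0.636522
  f(a) × f(c) ≥ 0, new interval: [1.147500, 1.525000]
Iteration 3:
  c_3 = (1.147500 + 1.525000)/2 = 1.336250
  f(c_3) = f(1.336250) = 0.049710
  f(a) × f(c) < 0, new interval: [1.147500, 1.336250]
Iteration 4:
  c_4 = (1.147500 + 1.336250)/2 = 1.241875
  f(c_4) = f(1.241875) = -0.326589
  f(a) × f(c) ≥ 0, new interval: [1.241875, 1.336250]
Iteration 5:
  c_5 = (1.241875 + 1.336250)/2 = 1.289062
  f(c_5) = f(1.289062) = -0.147050
  f(a) × f(c) ≥ 0, new interval: [1.289062, 1.336250]
Iteration 6:
  c_6 = (1.289062 + 1.336250)/2 = 1.312656
  f(c_6) = f(1.312656) = -0.050862
  f(a) × f(c) ≥ 0, new interval: [1.312656, 1.336250]
Iteration 7:
  c_7 = (1.312656 + 1.336250)/2 = 1.324453
  f(c_7) = f(1.324453) = -0.001129
  f(a) × f(c) ≥ 0, new interval: [1.324453, 1.336250]

After 7 iteration(s), the approximation is c_7 = 1.324453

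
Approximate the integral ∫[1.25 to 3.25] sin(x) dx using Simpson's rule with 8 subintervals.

f(x) = sin(x)
a = 1.25, b = 3.25, n = 8
h = (b - a)/n = 0.250000

Simpson's rule: (h/3)[f(x₀) + 4f(x₁) + 2f(x₂) + ... + f(xₙ)]

x_0 = 1.2500, f(x_0) = 0.948985, coefficient = 1
x_1 = 1.5000, f(x_1) = 0.997495, coefficient = 4
x_2 = 1.7500, f(x_2) = 0.983986, coefficient = 2
x_3 = 2.0000, f(x_3) = 0.909297, coefficient = 4
x_4 = 2.2500, f(x_4) = 0.778073, coefficient = 2
x_5 = 2.5000, f(x_5) = 0.598472, coefficient = 4
x_6 = 2.7500, f(x_6) = 0.381661, coefficient = 2
x_7 = 3.0000, f(x_7) = 0.141120, coefficient = 4
x_8 = 3.2500, f(x_8) = -0.108195, coefficient = 1

I ≈ (0.250000/3) × 15.713768 = 1.309481
Exact value: 1.309452
Error: 0.000029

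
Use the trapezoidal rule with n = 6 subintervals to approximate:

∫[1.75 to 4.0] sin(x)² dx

f(x) = sin(x)²
a = 1.75, b = 4.0, n = 6
h = (b - a)/n = 0.375000

Trapezoidal rule: (h/2)[f(x₀) + 2f(x₁) + 2f(x₂) + ... + f(xₙ)]

x_0 = 1.7500, f(x_0) = 0.968228, coefficient = 1
x_1 = 2.1250, f(x_1) = 0.723044, coefficient = 2
x_2 = 2.5000, f(x_2) = 0.358169, coefficient = 2
x_3 = 2.8750, f(x_3) = 0.069404, coefficient = 2
x_4 = 3.2500, f(x_4) = 0.011706, coefficient = 2
x_5 = 3.6250, f(x_5) = 0.216038, coefficient = 2
x_6 = 4.0000, f(x_6) = 0.572750, coefficient = 1

I ≈ (0.375000/2) × 4.297699 = 0.805819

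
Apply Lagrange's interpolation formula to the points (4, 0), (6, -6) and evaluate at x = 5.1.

Lagrange interpolation formula:
P(x) = Σ yᵢ × Lᵢ(x)
where Lᵢ(x) = Π_{j≠i} (x - xⱼ)/(xᵢ - xⱼ)

L_0(5.1) = (5.1 - 6)/(4 - 6) = 0.450000
L_1(5.1) = (5.1 - 4)/(6 - 4) = 0.550000

P(5.1) = 0×L_0(5.1) + (-6)×L_1(5.1)
P(5.1) = -3.300000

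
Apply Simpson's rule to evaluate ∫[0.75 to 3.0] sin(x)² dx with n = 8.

f(x) = sin(x)²
a = 0.75, b = 3.0, n = 8
h = (b - a)/n = 0.281250

Simpson's rule: (h/3)[f(x₀) + 4f(x₁) + 2f(x₂) + ... + f(xₙ)]

x_0 = 0.7500, f(x_0) = 0.464631, coefficient = 1
x_1 = 1.0312, f(x_1) = 0.736064, coefficient = 4
x_2 = 1.3125, f(x_2) = 0.934754, coefficient = 2
x_3 = 1.5938, f(x_3) = 0.999473, coefficient = 4
x_4 = 1.8750, f(x_4) = 0.910280, coefficient = 2
x_5 = 2.1562, f(x_5) = 0.694658, coefficient = 4
x_6 = 2.4375, f(x_6) = 0.419052, coefficient = 2
x_7 = 2.7188, f(x_7) = 0.168391, coefficient = 4
x_8 = 3.0000, f(x_8) = 0.019915, coefficient = 1

I ≈ (0.281250/3) × 15.407062 = 1.444412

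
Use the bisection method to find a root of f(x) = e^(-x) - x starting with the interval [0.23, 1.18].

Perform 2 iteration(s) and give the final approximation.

f(x) = e^(-x) - x
Initial interval: [0.23, 1.18]

Iteration 1:
  c_1 = (0.230000 + 1.180000)/2 = 0.705000
  f(c_1) = f(0.705000) = -0.210891
  f(a) × f(c) < 0, new interval: [0.230000, 0.705000]
Iteration 2:
  c_2 = (0.230000 + 0.705000)/2 = 0.467500
  f(c_2) = f(0.467500) = 0.159067
  f(a) × f(c) ≥ 0, new interval: [0.467500, 0.705000]

After 2 iteration(s), the approximation is c_2 = 0.467500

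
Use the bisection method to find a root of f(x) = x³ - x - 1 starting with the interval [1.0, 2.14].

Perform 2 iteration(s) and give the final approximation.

f(x) = x³ - x - 1
Initial interval: [1.0, 2.14]

Iteration 1:
  c_1 = (1.000000 + 2.140000)/2 = 1.570000
  f(c_1) = f(1.570000) = 1.299893
  f(a) × f(c) < 0, new interval: [1.000000, 1.570000]
Iteration 2:
  c_2 = (1.000000 + 1.570000)/2 = 1.285000
  f(c_2) = f(1.285000) = -0.163176
  f(a) × f(c) ≥ 0, new interval: [1.285000, 1.570000]

After 2 iteration(s), the approximation is c_2 = 1.285000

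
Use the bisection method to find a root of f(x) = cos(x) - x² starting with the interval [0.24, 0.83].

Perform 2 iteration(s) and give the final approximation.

f(x) = cos(x) - x²
Initial interval: [0.24, 0.83]

Iteration 1:
  c_1 = (0.240000 + 0.830000)/2 = 0.535000
  f(c_1) = f(0.535000) = 0.574044
  f(a) × f(c) ≥ 0, new interval: [0.535000, 0.830000]
Iteration 2:
  c_2 = (0.535000 + 0.830000)/2 = 0.682500
  f(c_2) = f(0.682500) = 0.310192
  f(a) × f(c) ≥ 0, new interval: [0.682500, 0.830000]

After 2 iteration(s), the approximation is c_2 = 0.682500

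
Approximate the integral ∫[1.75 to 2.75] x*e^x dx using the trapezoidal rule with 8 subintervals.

f(x) = x*e^x
a = 1.75, b = 2.75, n = 8
h = (b - a)/n = 0.125000

Trapezoidal rule: (h/2)[f(x₀) + 2f(x₁) + 2f(x₂) + ... + f(xₙ)]

x_0 = 1.7500, f(x_0) = 10.070555, coefficient = 1
x_1 = 1.8750, f(x_1) = 12.226536, coefficient = 2
x_2 = 2.0000, f(x_2) = 14.778112, coefficient = 2
x_3 = 2.1250, f(x_3) = 17.792407, coefficient = 2
x_4 = 2.2500, f(x_4) = 21.347406, coefficient = 2
x_5 = 2.3750, f(x_5) = 25.533656, coefficient = 2
x_6 = 2.5000, f(x_6) = 30.456235, coefficient = 2
x_7 = 2.6250, f(x_7) = 36.237007, coefficient = 2
x_8 = 2.7500, f(x_8) = 43.017238, coefficient = 1

I ≈ (0.125000/2) × 369.830511 = 23.114407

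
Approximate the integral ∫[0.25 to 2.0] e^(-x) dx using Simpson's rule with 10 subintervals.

f(x) = e^(-x)
a = 0.25, b = 2.0, n = 10
h = (b - a)/n = 0.175000

Simpson's rule: (h/3)[f(x₀) + 4f(x₁) + 2f(x₂) + ... + f(xₙ)]

x_0 = 0.2500, f(x_0) = 0.778801, coefficient = 1
x_1 = 0.4250, f(x_1) = 0.653770, coefficient = 4
x_2 = 0.6000, f(x_2) = 0.548812, coefficient = 2
x_3 = 0.7750, f(x_3) = 0.460704, coefficient = 4
x_4 = 0.9500, f(x_4) = 0.386741, coefficient = 2
x_5 = 1.1250, f(x_5) = 0.324652, coefficient = 4
x_6 = 1.3000, f(x_6) = 0.272532, coefficient = 2
x_7 = 1.4750, f(x_7) = 0.228779, coefficient = 4
x_8 = 1.6500, f(x_8) = 0.192050, coefficient = 2
x_9 = 1.8250, f(x_9) = 0.161218, coefficient = 4
x_10 = 2.0000, f(x_10) = 0.135335, coefficient = 1

I ≈ (0.175000/3) × 11.030894 = 0.643469
Exact value: 0.643465
Error: 0.000003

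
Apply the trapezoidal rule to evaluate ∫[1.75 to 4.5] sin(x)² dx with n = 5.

f(x) = sin(x)²
a = 1.75, b = 4.5, n = 5
h = (b - a)/n = 0.550000

Trapezoidal rule: (h/2)[f(x₀) + 2f(x₁) + 2f(x₂) + ... + f(xₙ)]

x_0 = 1.7500, f(x_0) = 0.968228, coefficient = 1
x_1 = 2.3000, f(x_1) = 0.556076, coefficient = 2
x_2 = 2.8500, f(x_2) = 0.082644, coefficient = 2
x_3 = 3.4000, f(x_3) = 0.065301, coefficient = 2
x_4 = 3.9500, f(x_4) = 0.523001, coefficient = 2
x_5 = 4.5000, f(x_5) = 0.955565, coefficient = 1

I ≈ (0.550000/2) × 4.377838 = 1.203905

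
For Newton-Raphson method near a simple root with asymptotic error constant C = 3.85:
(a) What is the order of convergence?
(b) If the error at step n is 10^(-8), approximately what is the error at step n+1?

(a) Newton-Raphson has quadratic (order 2) convergence near simple roots.
    This means |e_{n+1}| ≈ C|e_n|².

(b) With |e_n| = 10^(-8) and C = 3.85:
    |e_{n+1}| ≈ 3.85 × (10^(-8))² = 3.85 × 10^(-16)

(a) 2 (quadratic); (b) |e_{n+1}| ≈ 3.850e-16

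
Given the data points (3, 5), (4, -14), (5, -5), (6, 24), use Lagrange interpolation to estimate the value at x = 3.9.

Lagrange interpolation formula:
P(x) = Σ yᵢ × Lᵢ(x)
where Lᵢ(x) = Π_{j≠i} (x - xⱼ)/(xᵢ - xⱼ)

L_0(3.9) = (3.9 - 4)/(3 - 4) × (3.9 - 5)/(3 - 5) × (3.9 - 6)/(3 - 6) = 0.038500
L_1(3.9) = (3.9 - 3)/(4 - 3) × (3.9 - 5)/(4 - 5) × (3.9 - 6)/(4 - 6) = 1.039500
L_2(3.9) = (3.9 - 3)/(5 - 3) × (3.9 - 4)/(5 - 4) × (3.9 - 6)/(5 - 6) = -0.094500
L_3(3.9) = (3.9 - 3)/(6 - 3) × (3.9 - 4)/(6 - 4) × (3.9 - 5)/(6 - 5) = 0.016500

P(3.9) = 5×L_0(3.9) + (-14)×L_1(3.9) + (-5)×L_2(3.9) + 24×L_3(3.9)
P(3.9) = -13.492000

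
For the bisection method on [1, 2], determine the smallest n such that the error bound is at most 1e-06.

We need (b-a)/2^n ≤ 1e-06
(2 - 1)/2^n ≤ 1e-06
1/2^n ≤ 1e-06
2^n ≥ 1000000
n ≥ log₂(1000000) = 19.93
n ≥ 20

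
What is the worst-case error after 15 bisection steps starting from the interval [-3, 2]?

Bisection error bound: |error| ≤ (b-a)/2^n
|error| ≤ (2 - (-3))/2^15 = 5/2^15
|error| ≤ 0.0001525879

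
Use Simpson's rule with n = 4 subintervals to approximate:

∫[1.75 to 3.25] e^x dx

f(x) = e^x
a = 1.75, b = 3.25, n = 4
h = (b - a)/n = 0.375000

Simpson's rule: (h/3)[f(x₀) + 4f(x₁) + 2f(x₂) + ... + f(xₙ)]

x_0 = 1.7500, f(x_0) = 5.754603, coefficient = 1
x_1 = 2.1250, f(x_1) = 8.372897, coefficient = 4
x_2 = 2.5000, f(x_2) = 12.182494, coefficient = 2
x_3 = 2.8750, f(x_3) = 17.725424, coefficient = 4
x_4 = 3.2500, f(x_4) = 25.790340, coefficient = 1

I ≈ (0.375000/3) × 160.303217 = 20.037902
Exact value: 20.035737
Error: 0.002165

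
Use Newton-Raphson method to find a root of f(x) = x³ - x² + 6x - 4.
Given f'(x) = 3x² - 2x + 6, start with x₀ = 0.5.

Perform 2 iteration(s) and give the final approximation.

f(x) = x³ - x² + 6x - 4
f'(x) = 3x² - 2x + 6
x₀ = 0.5

Newton-Raphson formula: x_{n+1} = x_n - f(x_n)/f'(x_n)

Iteration 1:
  f(0.500000) = -1.125000
  f'(0.500000) = 5.750000
  x_1 = 0.500000 - (-1.125000)/5.750000 = 0.695652
Iteration 2:
  f(0.695652) = 0.026629
  f'(0.695652) = 6.060491
  x_2 = 0.695652 - 0.026629/6.060491 = 0.691258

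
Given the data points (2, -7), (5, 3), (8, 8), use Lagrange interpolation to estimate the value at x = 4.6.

Lagrange interpolation formula:
P(x) = Σ yᵢ × Lᵢ(x)
where Lᵢ(x) = Π_{j≠i} (x - xⱼ)/(xᵢ - xⱼ)

L_0(4.6) = (4.6 - 5)/(2 - 5) × (4.6 - 8)/(2 - 8) = 0.075556
L_1(4.6) = (4.6 - 2)/(5 - 2) × (4.6 - 8)/(5 - 8) = 0.982222
L_2(4.6) = (4.6 - 2)/(8 - 2) × (4.6 - 5)/(8 - 5) = -0.057778

P(4.6) = (-7)×L_0(4.6) + 3×L_1(4.6) + 8×L_2(4.6)
P(4.6) = 1.955556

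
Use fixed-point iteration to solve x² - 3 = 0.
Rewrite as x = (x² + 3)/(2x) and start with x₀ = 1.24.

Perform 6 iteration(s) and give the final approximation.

Equation: x² - 3 = 0
Fixed-point form: x = (x² + 3)/(2x)
x₀ = 1.24

x_1 = g(1.240000) = 1.829677
x_2 = g(1.829677) = 1.734655
x_3 = g(1.734655) = 1.732053
x_4 = g(1.732053) = 1.732051
x_5 = g(1.732051) = 1.732051
x_6 = g(1.732051) = 1.732051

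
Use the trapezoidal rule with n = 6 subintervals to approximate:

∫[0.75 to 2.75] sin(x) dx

f(x) = sin(x)
a = 0.75, b = 2.75, n = 6
h = (b - a)/n = 0.333333

Trapezoidal rule: (h/2)[f(x₀) + 2f(x₁) + 2f(x₂) + ... + f(xₙ)]

x_0 = 0.7500, f(x_0) = 0.681639, coefficient = 1
x_1 = 1.0833, f(x_1) = 0.883524, coefficient = 2
x_2 = 1.4167, f(x_2) = 0.988146, coefficient = 2
x_3 = 1.7500, f(x_3) = 0.983986, coefficient = 2
x_4 = 2.0833, f(x_4) = 0.871503, coefficient = 2
x_5 = 2.4167, f(x_5) = 0.663080, coefficient = 2
x_6 = 2.7500, f(x_6) = 0.381661, coefficient = 1

I ≈ (0.333333/2) × 9.843777 = 1.640630
Exact value: 1.655991
Error: 0.015362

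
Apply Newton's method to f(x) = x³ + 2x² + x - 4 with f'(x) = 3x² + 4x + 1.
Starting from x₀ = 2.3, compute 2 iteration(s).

f(x) = x³ + 2x² + x - 4
f'(x) = 3x² + 4x + 1
x₀ = 2.3

Newton-Raphson formula: x_{n+1} = x_n - f(x_n)/f'(x_n)

Iteration 1:
  f(2.300000) = 21.047000
  f'(2.300000) = 26.070000
  x_1 = 2.300000 - 21.047000/26.070000 = 1.492674
Iteration 2:
  f(1.492674) = 5.274610
  f'(1.492674) = 13.654917
  x_2 = 1.492674 - 5.274610/13.654917 = 1.106394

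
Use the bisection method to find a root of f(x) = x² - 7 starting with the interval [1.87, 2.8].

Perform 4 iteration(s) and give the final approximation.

f(x) = x² - 7
Initial interval: [1.87, 2.8]

Iteration 1:
  c_1 = (1.870000 + 2.800000)/2 = 2.335000
  f(c_1) = f(2.335000) = -1.547775
  f(a) × f(c) ≥ 0, new interval: [2.335000, 2.800000]
Iteration 2:
  c_2 = (2.335000 + 2.800000)/2 = 2.567500
  f(c_2) = f(2.567500) = -0.407944
  f(a) × f(c) ≥ 0, new interval: [2.567500, 2.800000]
Iteration 3:
  c_3 = (2.567500 + 2.800000)/2 = 2.683750
  f(c_3) = f(2.683750) = 0.202514
  f(a) × f(c) < 0, new interval: [2.567500, 2.683750]
Iteration 4:
  c_4 = (2.567500 + 2.683750)/2 = 2.625625
  f(c_4) = f(2.625625) = -0.106093
  f(a) × f(c) ≥ 0, new interval: [2.625625, 2.683750]

After 4 iteration(s), the approximation is c_4 = 2.625625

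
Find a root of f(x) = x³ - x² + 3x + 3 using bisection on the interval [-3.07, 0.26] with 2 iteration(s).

f(x) = x³ - x² + 3x + 3
Initial interval: [-3.07, 0.26]

Iteration 1:
  c_1 = (-3.070000 + 0.260000)/2 = -1.405000
  f(c_1) = f(-1.405000) = -5.962530
  f(a) × f(c) ≥ 0, new interval: [-1.405000, 0.260000]
Iteration 2:
  c_2 = (-1.405000 + 0.260000)/2 = -0.572500
  f(c_2) = f(-0.572500) = 0.767103
  f(a) × f(c) < 0, new interval: [-1.405000, -0.572500]

After 2 iteration(s), the approximation is c_2 = -0.572500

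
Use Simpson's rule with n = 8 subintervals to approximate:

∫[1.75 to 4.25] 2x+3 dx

f(x) = 2x+3
a = 1.75, b = 4.25, n = 8
h = (b - a)/n = 0.312500

Simpson's rule: (h/3)[f(x₀) + 4f(x₁) + 2f(x₂) + ... + f(xₙ)]

x_0 = 1.7500, f(x_0) = 6.500000, coefficient = 1
x_1 = 2.0625, f(x_1) = 7.125000, coefficient = 4
x_2 = 2.3750, f(x_2) = 7.750000, coefficient = 2
x_3 = 2.6875, f(x_3) = 8.375000, coefficient = 4
x_4 = 3.0000, f(x_4) = 9.000000, coefficient = 2
x_5 = 3.3125, f(x_5) = 9.625000, coefficient = 4
x_6 = 3.6250, f(x_6) = 10.250000, coefficient = 2
x_7 = 3.9375, f(x_7) = 10.875000, coefficient = 4
x_8 = 4.2500, f(x_8) = 11.500000, coefficient = 1

I ≈ (0.312500/3) × 216.000000 = 22.500000
Exact value: 22.500000
Error: 0.000000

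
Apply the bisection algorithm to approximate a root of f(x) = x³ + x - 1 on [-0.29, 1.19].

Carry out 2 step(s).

f(x) = x³ + x - 1
Initial interval: [-0.29, 1.19]

Iteration 1:
  c_1 = (-0.290000 + 1.190000)/2 = 0.450000
  f(c_1) = f(0.450000) = -0.458875
  f(a) × f(c) ≥ 0, new interval: [0.450000, 1.190000]
Iteration 2:
  c_2 = (0.450000 + 1.190000)/2 = 0.820000
  f(c_2) = f(0.820000) = 0.371368
  f(a) × f(c) < 0, new interval: [0.450000, 0.820000]

After 2 iteration(s), the approximation is c_2 = 0.820000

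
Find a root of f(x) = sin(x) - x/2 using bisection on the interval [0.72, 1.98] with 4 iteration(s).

f(x) = sin(x) - x/2
Initial interval: [0.72, 1.98]

Iteration 1:
  c_1 = (0.720000 + 1.980000)/2 = 1.350000
  f(c_1) = f(1.350000) = 0.300723
  f(a) × f(c) ≥ 0, new interval: [1.350000, 1.980000]
Iteration 2:
  c_2 = (1.350000 + 1.980000)/2 = 1.665000
  f(c_2) = f(1.665000) = 0.163066
  f(a) × f(c) ≥ 0, new interval: [1.665000, 1.980000]
Iteration 3:
  c_3 = (1.665000 + 1.980000)/2 = 1.822500
  f(c_3) = f(1.822500) = 0.057240
  f(a) × f(c) ≥ 0, new interval: [1.822500, 1.980000]
Iteration 4:
  c_4 = (1.822500 + 1.980000)/2 = 1.901250
  f(c_4) = f(1.901250) = -0.004730
  f(a) × f(c) < 0, new interval: [1.822500, 1.901250]

After 4 iteration(s), the approximation is c_4 = 1.901250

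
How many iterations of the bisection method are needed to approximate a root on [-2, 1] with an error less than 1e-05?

We need (b-a)/2^n ≤ 1e-05
(1 - (-2))/2^n ≤ 1e-05
3/2^n ≤ 1e-05
2^n ≥ 300000
n ≥ log₂(300000) = 18.19
n ≥ 19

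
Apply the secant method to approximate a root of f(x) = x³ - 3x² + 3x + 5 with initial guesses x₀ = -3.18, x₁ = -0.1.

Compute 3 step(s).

f(x) = x³ - 3x² + 3x + 5
x₀ = -3.18, x₁ = -0.1

Secant formula: x_{n+1} = x_n - f(x_n)(x_n - x_{n-1})/(f(x_n) - f(x_{n-1}))

Iteration 1:
  f(-3.180000) = -67.034632
  f(-0.100000) = 4.669000
  x_2 = -0.100000 - 4.669000×(-0.100000 - (-3.180000))/(4.669000 - (-67.034632))
       = -0.300555
Iteration 2:
  f(-0.100000) = 4.669000
  f(-0.300555) = 3.800185
  x_3 = -0.300555 - 3.800185×(-0.300555 - (-0.100000))/(3.800185 - 4.669000)
       = -1.177780
Iteration 3:
  f(-0.300555) = 3.800185
  f(-1.177780) = -4.328610
  x_4 = -1.177780 - (-4.328610)×(-1.177780 - (-0.300555))/(-4.328610 - 3.800185)
       = -0.710655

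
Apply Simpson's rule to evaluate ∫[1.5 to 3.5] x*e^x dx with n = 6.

f(x) = x*e^x
a = 1.5, b = 3.5, n = 6
h = (b - a)/n = 0.333333

Simpson's rule: (h/3)[f(x₀) + 4f(x₁) + 2f(x₂) + ... + f(xₙ)]

x_0 = 1.5000, f(x_0) = 6.722534, coefficient = 1
x_1 = 1.8333, f(x_1) = 11.466952, coefficient = 4
x_2 = 2.1667, f(x_2) = 18.913133, coefficient = 2
x_3 = 2.5000, f(x_3) = 30.456235, coefficient = 4
x_4 = 2.8333, f(x_4) = 48.172446, coefficient = 2
x_5 = 3.1667, f(x_5) = 75.139484, coefficient = 4
x_6 = 3.5000, f(x_6) = 115.904082, coefficient = 1

I ≈ (0.333333/3) × 725.048458 = 80.560940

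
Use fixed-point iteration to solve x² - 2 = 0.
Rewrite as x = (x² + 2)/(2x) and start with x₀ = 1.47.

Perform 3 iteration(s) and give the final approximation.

Equation: x² - 2 = 0
Fixed-point form: x = (x² + 2)/(2x)
x₀ = 1.47

x_1 = g(1.470000) = 1.415272
x_2 = g(1.415272) = 1.414214
x_3 = g(1.414214) = 1.414214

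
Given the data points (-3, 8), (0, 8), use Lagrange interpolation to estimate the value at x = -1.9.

Lagrange interpolation formula:
P(x) = Σ yᵢ × Lᵢ(x)
where Lᵢ(x) = Π_{j≠i} (x - xⱼ)/(xᵢ - xⱼ)

L_0(-1.9) = (-1.9 - 0)/(-3 - 0) = 0.633333
L_1(-1.9) = (-1.9 - (-3))/(0 - (-3)) = 0.366667

P(-1.9) = 8×L_0(-1.9) + 8×L_1(-1.9)
P(-1.9) = 8.000000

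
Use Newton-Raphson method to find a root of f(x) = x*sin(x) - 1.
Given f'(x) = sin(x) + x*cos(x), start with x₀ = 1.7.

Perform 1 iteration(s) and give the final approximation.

f(x) = x*sin(x) - 1
f'(x) = sin(x) + x*cos(x)
x₀ = 1.7

Newton-Raphson formula: x_{n+1} = x_n - f(x_n)/f'(x_n)

Iteration 1:
  f(1.700000) = 0.685830
  f'(1.700000) = 0.772629
  x_1 = 1.700000 - 0.685830/0.772629 = 0.812342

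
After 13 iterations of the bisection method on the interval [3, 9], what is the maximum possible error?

Bisection error bound: |error| ≤ (b-a)/2^n
|error| ≤ (9 - 3)/2^13 = 6/2^13
|error| ≤ 0.0007324219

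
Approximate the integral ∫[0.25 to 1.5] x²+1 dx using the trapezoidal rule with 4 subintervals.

f(x) = x²+1
a = 0.25, b = 1.5, n = 4
h = (b - a)/n = 0.312500

Trapezoidal rule: (h/2)[f(x₀) + 2f(x₁) + 2f(x₂) + ... + f(xₙ)]

x_0 = 0.2500, f(x_0) = 1.062500, coefficient = 1
x_1 = 0.5625, f(x_1) = 1.316406, coefficient = 2
x_2 = 0.8750, f(x_2) = 1.765625, coefficient = 2
x_3 = 1.1875, f(x_3) = 2.410156, coefficient = 2
x_4 = 1.5000, f(x_4) = 3.250000, coefficient = 1

I ≈ (0.312500/2) × 15.296875 = 2.390137
Exact value: 2.369792
Error: 0.020345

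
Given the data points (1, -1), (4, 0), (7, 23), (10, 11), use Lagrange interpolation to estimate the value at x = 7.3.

Lagrange interpolation formula:
P(x) = Σ yᵢ × Lᵢ(x)
where Lᵢ(x) = Π_{j≠i} (x - xⱼ)/(xᵢ - xⱼ)

L_0(7.3) = (7.3 - 4)/(1 - 4) × (7.3 - 7)/(1 - 7) × (7.3 - 10)/(1 - 10) = 0.016500
L_1(7.3) = (7.3 - 1)/(4 - 1) × (7.3 - 7)/(4 - 7) × (7.3 - 10)/(4 - 10) = -0.094500
L_2(7.3) = (7.3 - 1)/(7 - 1) × (7.3 - 4)/(7 - 4) × (7.3 - 10)/(7 - 10) = 1.039500
L_3(7.3) = (7.3 - 1)/(10 - 1) × (7.3 - 4)/(10 - 4) × (7.3 - 7)/(10 - 7) = 0.038500

P(7.3) = (-1)×L_0(7.3) + 0×L_1(7.3) + 23×L_2(7.3) + 11×L_3(7.3)
P(7.3) = 24.315500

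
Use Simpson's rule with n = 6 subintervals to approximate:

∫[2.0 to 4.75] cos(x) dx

f(x) = cos(x)
a = 2.0, b = 4.75, n = 6
h = (b - a)/n = 0.458333

Simpson's rule: (h/3)[f(x₀) + 4f(x₁) + 2f(x₂) + ... + f(xₙ)]

x_0 = 2.0000, f(x_0) = -0.416147, coefficient = 1
x_1 = 2.4583, f(x_1) = -0.775519, coefficient = 4
x_2 = 2.9167, f(x_2) = -0.974811, coefficient = 2
x_3 = 3.3750, f(x_3) = -0.972884, coefficient = 4
x_4 = 3.8333, f(x_4) = -0.770137, coefficient = 2
x_5 = 4.2917, f(x_5) = -0.408420, coefficient = 4
x_6 = 4.7500, f(x_6) = 0.037602, coefficient = 1

I ≈ (0.458333/3) × -12.495732 = -1.909070
Exact value: -1.908590
Error: 0.000480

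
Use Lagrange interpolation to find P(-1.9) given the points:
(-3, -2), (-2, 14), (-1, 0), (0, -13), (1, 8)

Lagrange interpolation formula:
P(x) = Σ yᵢ × Lᵢ(x)
where Lᵢ(x) = Π_{j≠i} (x - xⱼ)/(xᵢ - xⱼ)

L_0(-1.9) = (-1.9 - (-2))/(-3 - (-2)) × (-1.9 - (-1))/(-3 - (-1)) × (-1.9 - 0)/(-3 - 0) × (-1.9 - 1)/(-3 - 1) = -0.020663
L_1(-1.9) = (-1.9 - (-3))/(-2 - (-3)) × (-1.9 - (-1))/(-2 - (-1)) × (-1.9 - 0)/(-2 - 0) × (-1.9 - 1)/(-2 - 1) = 0.909150
L_2(-1.9) = (-1.9 - (-3))/(-1 - (-3)) × (-1.9 - (-2))/(-1 - (-2)) × (-1.9 - 0)/(-1 - 0) × (-1.9 - 1)/(-1 - 1) = 0.151525
L_3(-1.9) = (-1.9 - (-3))/(0 - (-3)) × (-1.9 - (-2))/(0 - (-2)) × (-1.9 - (-1))/(0 - (-1)) × (-1.9 - 1)/(0 - 1) = -0.047850
L_4(-1.9) = (-1.9 - (-3))/(1 - (-3)) × (-1.9 - (-2))/(1 - (-2)) × (-1.9 - (-1))/(1 - (-1)) × (-1.9 - 0)/(1 - 0) = 0.007838

P(-1.9) = (-2)×L_0(-1.9) + 14×L_1(-1.9) + 0×L_2(-1.9) + (-13)×L_3(-1.9) + 8×L_4(-1.9)
P(-1.9) = 13.454175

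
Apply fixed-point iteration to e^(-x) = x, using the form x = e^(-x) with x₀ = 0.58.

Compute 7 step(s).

Equation: e^(-x) = x
Fixed-point form: x = e^(-x)
x₀ = 0.58

x_1 = g(0.580000) = 0.559898
x_2 = g(0.559898) = 0.571267
x_3 = g(0.571267) = 0.564809
x_4 = g(0.564809) = 0.568469
x_5 = g(0.568469) = 0.566392
x_6 = g(0.566392) = 0.567569
x_7 = g(0.567569) = 0.566902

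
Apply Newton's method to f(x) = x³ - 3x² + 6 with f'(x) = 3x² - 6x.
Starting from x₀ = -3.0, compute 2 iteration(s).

f(x) = x³ - 3x² + 6
f'(x) = 3x² - 6x
x₀ = -3.0

Newton-Raphson formula: x_{n+1} = x_n - f(x_n)/f'(x_n)

Iteration 1:
  f(-3.000000) = -48.000000
  f'(-3.000000) = 45.000000
  x_1 = -3.000000 - (-48.000000)/45.000000 = -1.933333
Iteration 2:
  f(-1.933333) = -12.439704
  f'(-1.933333) = 22.813333
  x_2 = -1.933333 - (-12.439704)/22.813333 = -1.388051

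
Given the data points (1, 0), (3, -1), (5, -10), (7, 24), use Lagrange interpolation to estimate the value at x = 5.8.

Lagrange interpolation formula:
P(x) = Σ yᵢ × Lᵢ(x)
where Lᵢ(x) = Π_{j≠i} (x - xⱼ)/(xᵢ - xⱼ)

L_0(5.8) = (5.8 - 3)/(1 - 3) × (5.8 - 5)/(1 - 5) × (5.8 - 7)/(1 - 7) = 0.056000
L_1(5.8) = (5.8 - 1)/(3 - 1) × (5.8 - 5)/(3 - 5) × (5.8 - 7)/(3 - 7) = -0.288000
L_2(5.8) = (5.8 - 1)/(5 - 1) × (5.8 - 3)/(5 - 3) × (5.8 - 7)/(5 - 7) = 1.008000
L_3(5.8) = (5.8 - 1)/(7 - 1) × (5.8 - 3)/(7 - 3) × (5.8 - 5)/(7 - 5) = 0.224000

P(5.8) = 0×L_0(5.8) + (-1)×L_1(5.8) + (-10)×L_2(5.8) + 24×L_3(5.8)
P(5.8) = -4.416000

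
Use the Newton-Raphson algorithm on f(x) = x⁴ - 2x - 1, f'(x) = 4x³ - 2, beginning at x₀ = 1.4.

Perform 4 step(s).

f(x) = x⁴ - 2x - 1
f'(x) = 4x³ - 2
x₀ = 1.4

Newton-Raphson formula: x_{n+1} = x_n - f(x_n)/f'(x_n)

Iteration 1:
  f(1.400000) = 0.041600
  f'(1.400000) = 8.976000
  x_1 = 1.400000 - 0.041600/8.976000 = 1.395365
Iteration 2:
  f(1.395365) = 0.000252
  f'(1.395365) = 8.867355
  x_2 = 1.395365 - 0.000252/8.867355 = 1.395337
Iteration 3:
  f(1.395337) = 0.000000
  f'(1.395337) = 8.866691
  x_3 = 1.395337 - 0.000000/8.866691 = 1.395337
Iteration 4:
  f(1.395337) = 0.000000
  f'(1.395337) = 8.866691
  x_4 = 1.395337 - 0.000000/8.866691 = 1.395337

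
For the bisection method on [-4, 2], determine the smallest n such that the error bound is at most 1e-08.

We need (b-a)/2^n ≤ 1e-08
(2 - (-4))/2^n ≤ 1e-08
6/2^n ≤ 1e-08
2^n ≥ 600000000
n ≥ log₂(600000000) = 29.16
n ≥ 30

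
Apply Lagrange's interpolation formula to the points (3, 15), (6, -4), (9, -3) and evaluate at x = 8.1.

Lagrange interpolation formula:
P(x) = Σ yᵢ × Lᵢ(x)
where Lᵢ(x) = Π_{j≠i} (x - xⱼ)/(xᵢ - xⱼ)

L_0(8.1) = (8.1 - 6)/(3 - 6) × (8.1 - 9)/(3 - 9) = -0.105000
L_1(8.1) = (8.1 - 3)/(6 - 3) × (8.1 - 9)/(6 - 9) = 0.510000
L_2(8.1) = (8.1 - 3)/(9 - 3) × (8.1 - 6)/(9 - 6) = 0.595000

P(8.1) = 15×L_0(8.1) + (-4)×L_1(8.1) + (-3)×L_2(8.1)
P(8.1) = -5.400000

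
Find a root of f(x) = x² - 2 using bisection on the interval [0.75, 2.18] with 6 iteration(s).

f(x) = x² - 2
Initial interval: [0.75, 2.18]

Iteration 1:
  c_1 = (0.750000 + 2.180000)/2 = 1.465000
  f(c_1) = f(1.465000) = 0.146225
  f(a) × f(c) < 0, new interval: [0.750000, 1.465000]
Iteration 2:
  c_2 = (0.750000 + 1.465000)/2 = 1.107500
  f(c_2) = f(1.107500) = -0.773444
  f(a) × f(c) ≥ 0, new interval: [1.107500, 1.465000]
Iteration 3:
  c_3 = (1.107500 + 1.465000)/2 = 1.286250
  f(c_3) = f(1.286250) = -0.345561
  f(a) × f(c) ≥ 0, new interval: [1.286250, 1.465000]
Iteration 4:
  c_4 = (1.286250 + 1.465000)/2 = 1.375625
  f(c_4) = f(1.375625) = -0.107656
  f(a) × f(c) ≥ 0, new interval: [1.375625, 1.465000]
Iteration 5:
  c_5 = (1.375625 + 1.465000)/2 = 1.420313
  f(c_5) = f(1.420313) = 0.017288
  f(a) × f(c) < 0, new interval: [1.375625, 1.420313]
Iteration 6:
  c_6 = (1.375625 + 1.420313)/2 = 1.397969
  f(c_6) = f(1.397969) = -0.045683
  f(a) × f(c) ≥ 0, new interval: [1.397969, 1.420313]

After 6 iteration(s), the approximation is c_6 = 1.397969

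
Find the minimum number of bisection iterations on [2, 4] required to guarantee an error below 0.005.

We need (b-a)/2^n ≤ 0.005
(4 - 2)/2^n ≤ 0.005
2/2^n ≤ 0.005
2^n ≥ 400
n ≥ log₂(400) = 8.64
n ≥ 9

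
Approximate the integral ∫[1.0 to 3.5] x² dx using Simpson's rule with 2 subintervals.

f(x) = x²
a = 1.0, b = 3.5, n = 2
h = (b - a)/n = 1.250000

Simpson's rule: (h/3)[f(x₀) + 4f(x₁) + 2f(x₂) + ... + f(xₙ)]

x_0 = 1.0000, f(x_0) = 1.000000, coefficient = 1
x_1 = 2.2500, f(x_1) = 5.062500, coefficient = 4
x_2 = 3.5000, f(x_2) = 12.250000, coefficient = 1

I ≈ (1.250000/3) × 33.500000 = 13.958333
Exact value: 13.958333
Error: 0.000000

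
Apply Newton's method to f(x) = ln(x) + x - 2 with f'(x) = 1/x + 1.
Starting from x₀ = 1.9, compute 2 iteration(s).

f(x) = ln(x) + x - 2
f'(x) = 1/x + 1
x₀ = 1.9

Newton-Raphson formula: x_{n+1} = x_n - f(x_n)/f'(x_n)

Iteration 1:
  f(1.900000) = 0.541854
  f'(1.900000) = 1.526316
  x_1 = 1.900000 - 0.541854/1.526316 = 1.544992
Iteration 2:
  f(1.544992) = -0.019989
  f'(1.544992) = 1.647252
  x_2 = 1.544992 - (-0.019989)/1.647252 = 1.557127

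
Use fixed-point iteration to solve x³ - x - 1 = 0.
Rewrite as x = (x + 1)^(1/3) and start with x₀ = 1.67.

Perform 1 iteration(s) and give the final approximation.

Equation: x³ - x - 1 = 0
Fixed-point form: x = (x + 1)^(1/3)
x₀ = 1.67

x_1 = g(1.670000) = 1.387300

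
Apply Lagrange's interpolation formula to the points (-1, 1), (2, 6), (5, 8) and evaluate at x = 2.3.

Lagrange interpolation formula:
P(x) = Σ yᵢ × Lᵢ(x)
where Lᵢ(x) = Π_{j≠i} (x - xⱼ)/(xᵢ - xⱼ)

L_0(2.3) = (2.3 - 2)/(-1 - 2) × (2.3 - 5)/(-1 - 5) = -0.045000
L_1(2.3) = (2.3 - (-1))/(2 - (-1)) × (2.3 - 5)/(2 - 5) = 0.990000
L_2(2.3) = (2.3 - (-1))/(5 - (-1)) × (2.3 - 2)/(5 - 2) = 0.055000

P(2.3) = 1×L_0(2.3) + 6×L_1(2.3) + 8×L_2(2.3)
P(2.3) = 6.335000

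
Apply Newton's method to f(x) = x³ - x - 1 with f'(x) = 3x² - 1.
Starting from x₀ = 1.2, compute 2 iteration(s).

f(x) = x³ - x - 1
f'(x) = 3x² - 1
x₀ = 1.2

Newton-Raphson formula: x_{n+1} = x_n - f(x_n)/f'(x_n)

Iteration 1:
  f(1.200000) = -0.472000
  f'(1.200000) = 3.320000
  x_1 = 1.200000 - (-0.472000)/3.320000 = 1.342169
Iteration 2:
  f(1.342169) = 0.075636
  f'(1.342169) = 4.404250
  x_2 = 1.342169 - 0.075636/4.404250 = 1.324995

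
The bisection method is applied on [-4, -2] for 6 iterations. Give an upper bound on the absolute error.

Bisection error bound: |error| ≤ (b-a)/2^n
|error| ≤ (-2 - (-4))/2^6 = 2/2^6
|error| ≤ 0.0312500000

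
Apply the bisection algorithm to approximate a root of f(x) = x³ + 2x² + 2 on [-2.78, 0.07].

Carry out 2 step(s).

f(x) = x³ + 2x² + 2
Initial interval: [-2.78, 0.07]

Iteration 1:
  c_1 = (-2.780000 + 0.070000)/2 = -1.355000
  f(c_1) = f(-1.355000) = 3.184236
  f(a) × f(c) < 0, new interval: [-2.780000, -1.355000]
Iteration 2:
  c_2 = (-2.780000 + (-1.355000))/2 = -2.067500
  f(c_2) = f(-2.067500) = 1.711467
  f(a) × f(c) < 0, new interval: [-2.780000, -2.067500]

After 2 iteration(s), the approximation is c_2 = -2.067500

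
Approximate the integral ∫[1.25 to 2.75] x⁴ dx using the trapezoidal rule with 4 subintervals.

f(x) = x⁴
a = 1.25, b = 2.75, n = 4
h = (b - a)/n = 0.375000

Trapezoidal rule: (h/2)[f(x₀) + 2f(x₁) + 2f(x₂) + ... + f(xₙ)]

x_0 = 1.2500, f(x_0) = 2.441406, coefficient = 1
x_1 = 1.6250, f(x_1) = 6.972900, coefficient = 2
x_2 = 2.0000, f(x_2) = 16.000000, coefficient = 2
x_3 = 2.3750, f(x_3) = 31.816650, coefficient = 2
x_4 = 2.7500, f(x_4) = 57.191406, coefficient = 1

I ≈ (0.375000/2) × 169.211914 = 31.727234
Exact value: 30.844922
Error: 0.882312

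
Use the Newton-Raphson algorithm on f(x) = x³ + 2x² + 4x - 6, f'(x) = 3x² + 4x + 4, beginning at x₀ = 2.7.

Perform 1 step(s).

f(x) = x³ + 2x² + 4x - 6
f'(x) = 3x² + 4x + 4
x₀ = 2.7

Newton-Raphson formula: x_{n+1} = x_n - f(x_n)/f'(x_n)

Iteration 1:
  f(2.700000) = 39.063000
  f'(2.700000) = 36.670000
  x_1 = 2.700000 - 39.063000/36.670000 = 1.634742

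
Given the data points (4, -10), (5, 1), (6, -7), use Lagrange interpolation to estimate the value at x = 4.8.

Lagrange interpolation formula:
P(x) = Σ yᵢ × Lᵢ(x)
where Lᵢ(x) = Π_{j≠i} (x - xⱼ)/(xᵢ - xⱼ)

L_0(4.8) = (4.8 - 5)/(4 - 5) × (4.8 - 6)/(4 - 6) = 0.120000
L_1(4.8) = (4.8 - 4)/(5 - 4) × (4.8 - 6)/(5 - 6) = 0.960000
L_2(4.8) = (4.8 - 4)/(6 - 4) × (4.8 - 5)/(6 - 5) = -0.080000

P(4.8) = (-10)×L_0(4.8) + 1×L_1(4.8) + (-7)×L_2(4.8)
P(4.8) = 0.320000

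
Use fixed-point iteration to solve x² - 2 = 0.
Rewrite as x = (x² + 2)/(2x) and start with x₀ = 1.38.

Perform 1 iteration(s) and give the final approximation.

Equation: x² - 2 = 0
Fixed-point form: x = (x² + 2)/(2x)
x₀ = 1.38

x_1 = g(1.380000) = 1.414638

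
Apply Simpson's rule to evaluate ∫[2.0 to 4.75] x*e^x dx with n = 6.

f(x) = x*e^x
a = 2.0, b = 4.75, n = 6
h = (b - a)/n = 0.458333

Simpson's rule: (h/3)[f(x₀) + 4f(x₁) + 2f(x₂) + ... + f(xₙ)]

x_0 = 2.0000, f(x_0) = 14.778112, coefficient = 1
x_1 = 2.4583, f(x_1) = 28.726411, coefficient = 4
x_2 = 2.9167, f(x_2) = 53.898793, coefficient = 2
x_3 = 3.3750, f(x_3) = 98.631958, coefficient = 4
x_4 = 3.8333, f(x_4) = 177.162622, coefficient = 2
x_5 = 4.2917, f(x_5) = 313.670109, coefficient = 4
x_6 = 4.7500, f(x_6) = 549.025352, coefficient = 1

I ≈ (0.458333/3) × 2790.040204 = 426.256142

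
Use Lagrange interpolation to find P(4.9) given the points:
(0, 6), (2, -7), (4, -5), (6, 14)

Lagrange interpolation formula:
P(x) = Σ yᵢ × Lᵢ(x)
where Lᵢ(x) = Π_{j≠i} (x - xⱼ)/(xᵢ - xⱼ)

L_0(4.9) = (4.9 - 2)/(0 - 2) × (4.9 - 4)/(0 - 4) × (4.9 - 6)/(0 - 6) = 0.059813
L_1(4.9) = (4.9 - 0)/(2 - 0) × (4.9 - 4)/(2 - 4) × (4.9 - 6)/(2 - 6) = -0.303188
L_2(4.9) = (4.9 - 0)/(4 - 0) × (4.9 - 2)/(4 - 2) × (4.9 - 6)/(4 - 6) = 0.976937
L_3(4.9) = (4.9 - 0)/(6 - 0) × (4.9 - 2)/(6 - 2) × (4.9 - 4)/(6 - 4) = 0.266438

P(4.9) = 6×L_0(4.9) + (-7)×L_1(4.9) + (-5)×L_2(4.9) + 14×L_3(4.9)
P(4.9) = 1.326625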